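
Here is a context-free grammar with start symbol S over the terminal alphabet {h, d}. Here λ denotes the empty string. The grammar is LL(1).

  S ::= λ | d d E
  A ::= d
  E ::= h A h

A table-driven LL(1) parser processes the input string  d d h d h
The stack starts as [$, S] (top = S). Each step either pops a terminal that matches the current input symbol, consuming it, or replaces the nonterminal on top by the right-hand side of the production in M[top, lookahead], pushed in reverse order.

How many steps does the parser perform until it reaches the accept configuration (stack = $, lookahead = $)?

8

     Stack    Input        Action
  1  $ S      d d h d h $  expand S ::= d d E
  2  $ E d d  d d h d h $  match d
  3  $ E d    d h d h $    match d
  4  $ E      h d h $      expand E ::= h A h
  5  $ h A h  h d h $      match h
  6  $ h A    d h $        expand A ::= d
  7  $ h d    d h $        match d
  8  $ h      h $          match h
Accept reached after 8 steps.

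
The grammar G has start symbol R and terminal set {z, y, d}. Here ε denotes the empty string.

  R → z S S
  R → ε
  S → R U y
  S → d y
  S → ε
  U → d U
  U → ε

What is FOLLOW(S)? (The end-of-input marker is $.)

{$, d, y, z}

FIRST(R): from R→z S S we get {z}; from R→ε we get {ε}. So FIRST(R) = {ε, z}.
FIRST(U): from U→d U we get {d}; from U→ε we get {ε}. So FIRST(U) = {ε, d}.
FIRST(S): from S→R U y we get {d, y, z}; from S→d y we get {d}; from S→ε we get {ε}. So FIRST(S) = {ε, d, y, z}.
FOLLOW(R) includes $ since R is the start symbol.
FOLLOW(R): in S→R U y, R is followed by U y with FIRST {d, y}. Thus FOLLOW(R) = {$, d, y}.
FOLLOW(S): in R→z S S (occurrence 1), S is followed by S with FIRST {ε, d, y, z}; in R→z S S (occurrence 1), the suffix after S is nullable, so FOLLOW(S) ⊇ FOLLOW(R) = {$, d, y}; in R→z S S (occurrence 2), the suffix after S is empty, so FOLLOW(S) ⊇ FOLLOW(R) = {$, d, y}. Thus FOLLOW(S) = {$, d, y, z}.
FOLLOW(U): in S→R U y, U is followed by y with FIRST {y}; in U→d U, the suffix after U is empty (adds nothing new). Thus FOLLOW(U) = {y}.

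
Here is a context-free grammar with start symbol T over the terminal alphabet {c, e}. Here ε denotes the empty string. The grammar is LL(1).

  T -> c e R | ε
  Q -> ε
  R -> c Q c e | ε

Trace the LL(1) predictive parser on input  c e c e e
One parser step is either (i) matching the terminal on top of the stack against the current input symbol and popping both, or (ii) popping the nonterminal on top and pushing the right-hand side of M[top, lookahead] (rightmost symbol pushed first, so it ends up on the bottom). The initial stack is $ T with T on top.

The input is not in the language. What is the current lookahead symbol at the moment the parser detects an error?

step 1: stack=$ T  input=c e c e e $  — expand T -> c e R
step 2: stack=$ R e c  input=c e c e e $  — match c
step 3: stack=$ R e  input=e c e e $  — match e
step 4: stack=$ R  input=c e e $  — expand R -> c Q c e
step 5: stack=$ e c Q c  input=c e e $  — match c
step 6: stack=$ e c Q  input=e e $  — error: M[Q, e] is empty

e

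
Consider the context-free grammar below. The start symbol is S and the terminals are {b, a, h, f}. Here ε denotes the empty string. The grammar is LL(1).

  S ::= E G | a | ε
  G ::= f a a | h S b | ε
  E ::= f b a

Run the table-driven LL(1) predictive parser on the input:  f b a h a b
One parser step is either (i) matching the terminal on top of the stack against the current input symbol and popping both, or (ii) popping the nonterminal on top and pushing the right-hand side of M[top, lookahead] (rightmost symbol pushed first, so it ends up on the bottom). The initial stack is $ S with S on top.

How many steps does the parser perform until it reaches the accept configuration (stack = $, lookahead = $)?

step 1: stack=$ S  input=f b a h a b $  — expand S ::= E G
step 2: stack=$ G E  input=f b a h a b $  — expand E ::= f b a
step 3: stack=$ G a b f  input=f b a h a b $  — match f
step 4: stack=$ G a b  input=b a h a b $  — match b
step 5: stack=$ G a  input=a h a b $  — match a
step 6: stack=$ G  input=h a b $  — expand G ::= h S b
step 7: stack=$ b S h  input=h a b $  — match h
step 8: stack=$ b S  input=a b $  — expand S ::= a
step 9: stack=$ b a  input=a b $  — match a
step 10: stack=$ b  input=b $  — match b
Accept reached after 10 steps.

10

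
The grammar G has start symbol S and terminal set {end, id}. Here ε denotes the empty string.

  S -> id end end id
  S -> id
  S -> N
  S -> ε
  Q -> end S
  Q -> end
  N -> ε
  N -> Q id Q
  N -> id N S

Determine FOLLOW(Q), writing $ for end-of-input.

FIRST(Q): from Q->end S we get {end}; from Q->end we get {end}. So FIRST(Q) = {end}.
FIRST(N): from N->ε we get {ε}; from N->Q id Q we get {end}; from N->id N S we get {id}. So FIRST(N) = {ε, end, id}.
FIRST(S): from S->id end end id we get {id}; from S->id we get {id}; from S->N we get {ε, end, id}; from S->ε we get {ε}. So FIRST(S) = {ε, end, id}.
FOLLOW(S) includes $ since S is the start symbol.
FOLLOW(S): in Q->end S, the suffix after S is empty, so FOLLOW(S) ⊇ FOLLOW(Q) = {$, end, id}; in N->id N S, the suffix after S is empty, so FOLLOW(S) ⊇ FOLLOW(N) = {$, end, id}. Thus FOLLOW(S) = {$, end, id}.
FOLLOW(N): in S->N, the suffix after N is empty, so FOLLOW(N) ⊇ FOLLOW(S) = {$, end, id}; in N->id N S, N is followed by S with FIRST {ε, end, id}; in N->id N S, the suffix after N is nullable (adds nothing new). Thus FOLLOW(N) = {$, end, id}.
FOLLOW(Q): in N->Q id Q (occurrence 1), Q is followed by id Q with FIRST {id}; in N->Q id Q (occurrence 2), the suffix after Q is empty, so FOLLOW(Q) ⊇ FOLLOW(N) = {$, end, id}. Thus FOLLOW(Q) = {$, end, id}.

{$, end, id}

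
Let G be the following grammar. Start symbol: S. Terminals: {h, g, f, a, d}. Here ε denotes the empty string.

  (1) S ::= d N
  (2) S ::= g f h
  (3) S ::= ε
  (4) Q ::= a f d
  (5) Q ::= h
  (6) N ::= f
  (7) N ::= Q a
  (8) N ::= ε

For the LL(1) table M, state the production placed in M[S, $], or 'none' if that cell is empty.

FIRST(S) = {ε, d, g}
FIRST(Q) = {a, h}
FIRST(N) = {ε, a, f, h}  (via Q a)
FOLLOW(S) includes $ since S is the start symbol.
FOLLOW(S): S appears on no right-hand side. Thus FOLLOW(S) = {$}.
For S ::= d N: FIRST(d N) = {d}, so it goes in M[S, t] for t ∈ {d}.
For S ::= g f h: FIRST(g f h) = {g}, so it goes in M[S, t] for t ∈ {g}.
For S ::= ε: FIRST(ε) = {ε}, so it goes in M[S, t] for t ∈ {}; since ε ∈ FIRST, also for every t ∈ FOLLOW(S) = {$}.

S ::= ε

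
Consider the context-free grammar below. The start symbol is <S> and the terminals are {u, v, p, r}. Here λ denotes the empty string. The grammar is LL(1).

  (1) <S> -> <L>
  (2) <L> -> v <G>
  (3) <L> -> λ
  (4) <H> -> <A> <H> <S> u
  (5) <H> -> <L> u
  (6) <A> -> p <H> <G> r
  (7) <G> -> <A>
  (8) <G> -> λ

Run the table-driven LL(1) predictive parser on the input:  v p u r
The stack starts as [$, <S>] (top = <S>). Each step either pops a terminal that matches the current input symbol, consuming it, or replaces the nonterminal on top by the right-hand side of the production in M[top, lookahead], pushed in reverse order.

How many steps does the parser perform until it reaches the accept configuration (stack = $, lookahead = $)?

step 1: stack=$ <S>  input=v p u r $  — expand <S> -> <L>
step 2: stack=$ <L>  input=v p u r $  — expand <L> -> v <G>
step 3: stack=$ <G> v  input=v p u r $  — match v
step 4: stack=$ <G>  input=p u r $  — expand <G> -> <A>
step 5: stack=$ <A>  input=p u r $  — expand <A> -> p <H> <G> r
step 6: stack=$ r <G> <H> p  input=p u r $  — match p
step 7: stack=$ r <G> <H>  input=u r $  — expand <H> -> <L> u
step 8: stack=$ r <G> u <L>  input=u r $  — expand <L> -> λ
step 9: stack=$ r <G> u  input=u r $  — match u
step 10: stack=$ r <G>  input=r $  — expand <G> -> λ
step 11: stack=$ r  input=r $  — match r
Accept reached after 11 steps.

11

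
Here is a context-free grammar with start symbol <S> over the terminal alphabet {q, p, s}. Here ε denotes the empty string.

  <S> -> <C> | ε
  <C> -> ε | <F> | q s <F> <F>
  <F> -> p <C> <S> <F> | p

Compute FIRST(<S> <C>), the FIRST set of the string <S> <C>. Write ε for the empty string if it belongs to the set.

{ε, p, q}

FIRST(<F>): from <F>->p <C> <S> <F> we get {p}; from <F>->p we get {p}. So FIRST(<F>) = {p}.
FIRST(<C>): from <C>->ε we get {ε}; from <C>-><F> we get {p}; from <C>->q s <F> <F> we get {q}. So FIRST(<C>) = {ε, p, q}.
FIRST(<S>): from <S>-><C> we get {ε, p, q}; from <S>->ε we get {ε}. So FIRST(<S>) = {ε, p, q}.
FIRST(<S> <C>): take FIRST of each symbol in turn, carrying on past any symbol whose FIRST contains ε; result {ε, p, q}.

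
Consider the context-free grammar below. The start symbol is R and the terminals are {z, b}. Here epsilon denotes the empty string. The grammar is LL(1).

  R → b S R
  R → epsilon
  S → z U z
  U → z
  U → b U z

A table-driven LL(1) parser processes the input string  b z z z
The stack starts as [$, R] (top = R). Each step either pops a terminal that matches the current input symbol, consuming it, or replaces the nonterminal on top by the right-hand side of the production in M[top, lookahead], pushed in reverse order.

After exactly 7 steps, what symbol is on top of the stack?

     Stack      Input      Action
  1  $ R        b z z z $  expand R → b S R
  2  $ R S b    b z z z $  match b
  3  $ R S      z z z $    expand S → z U z
  4  $ R z U z  z z z $    match z
  5  $ R z U    z z $      expand U → z
  6  $ R z z    z z $      match z
  7  $ R z      z $        match z
Stack after step 7: $ R (top = R).

R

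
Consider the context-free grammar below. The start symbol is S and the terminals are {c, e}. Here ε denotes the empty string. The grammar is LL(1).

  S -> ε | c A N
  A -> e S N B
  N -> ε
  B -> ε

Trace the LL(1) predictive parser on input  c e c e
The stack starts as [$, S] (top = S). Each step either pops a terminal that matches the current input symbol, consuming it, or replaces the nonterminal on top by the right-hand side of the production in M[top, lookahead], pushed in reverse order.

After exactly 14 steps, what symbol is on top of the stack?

N

step 1: stack=$ S  input=c e c e $  — expand S -> c A N
step 2: stack=$ N A c  input=c e c e $  — match c
step 3: stack=$ N A  input=e c e $  — expand A -> e S N B
step 4: stack=$ N B N S e  input=e c e $  — match e
step 5: stack=$ N B N S  input=c e $  — expand S -> c A N
step 6: stack=$ N B N N A c  input=c e $  — match c
step 7: stack=$ N B N N A  input=e $  — expand A -> e S N B
step 8: stack=$ N B N N B N S e  input=e $  — match e
step 9: stack=$ N B N N B N S  input=$  — expand S -> ε
step 10: stack=$ N B N N B N  input=$  — expand N -> ε
step 11: stack=$ N B N N B  input=$  — expand B -> ε
step 12: stack=$ N B N N  input=$  — expand N -> ε
step 13: stack=$ N B N  input=$  — expand N -> ε
step 14: stack=$ N B  input=$  — expand B -> ε
Stack after step 14: $ N (top = N).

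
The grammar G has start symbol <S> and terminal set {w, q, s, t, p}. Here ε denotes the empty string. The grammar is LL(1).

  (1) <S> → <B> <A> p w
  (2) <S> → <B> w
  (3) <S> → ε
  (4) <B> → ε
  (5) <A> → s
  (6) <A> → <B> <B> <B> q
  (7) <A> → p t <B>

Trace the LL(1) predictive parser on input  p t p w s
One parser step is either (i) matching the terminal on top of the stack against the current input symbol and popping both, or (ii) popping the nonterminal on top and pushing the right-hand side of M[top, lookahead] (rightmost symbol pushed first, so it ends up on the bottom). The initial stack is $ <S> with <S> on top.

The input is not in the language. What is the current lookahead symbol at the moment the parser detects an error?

s

     Stack          Input        Action
  1  $ <S>          p t p w s $  expand <S> → <B> <A> p w
  2  $ w p <A> <B>  p t p w s $  expand <B> → ε
  3  $ w p <A>      p t p w s $  expand <A> → p t <B>
  4  $ w p <B> t p  p t p w s $  match p
  5  $ w p <B> t    t p w s $    match t
  6  $ w p <B>      p w s $      expand <B> → ε
  7  $ w p          p w s $      match p
  8  $ w            w s $        match w
  9  $              s $          error: stack empty but input remains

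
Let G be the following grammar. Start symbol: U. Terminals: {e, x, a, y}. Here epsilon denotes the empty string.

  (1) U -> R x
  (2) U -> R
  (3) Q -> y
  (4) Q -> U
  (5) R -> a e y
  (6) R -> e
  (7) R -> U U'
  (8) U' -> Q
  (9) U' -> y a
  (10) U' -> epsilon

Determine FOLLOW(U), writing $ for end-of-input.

FIRST(U) = {a, e}  (via R x, R)
FIRST(Q) = {a, e, y}  (via U)
FIRST(R) = {a, e}  (via U U')
FIRST(U') = {epsilon, a, e, y}  (via Q)
FOLLOW(U) includes $ since U is the start symbol.
FOLLOW(U): in Q->U, the suffix after U is empty, so FOLLOW(U) ⊇ FOLLOW(Q) = {$, a, e, x, y}; in R->U U', U is followed by U' with FIRST {epsilon, a, e, y}; in R->U U', the suffix after U is nullable, so FOLLOW(U) ⊇ FOLLOW(R) = {$, a, e, x, y}. Thus FOLLOW(U) = {$, a, e, x, y}.
FOLLOW(R): in U->R x, R is followed by x with FIRST {x}; in U->R, the suffix after R is empty, so FOLLOW(R) ⊇ FOLLOW(U) = {$, a, e, x, y}. Thus FOLLOW(R) = {$, a, e, x, y}.
FOLLOW(U'): in R->U U', the suffix after U' is empty, so FOLLOW(U') ⊇ FOLLOW(R) = {$, a, e, x, y}. Thus FOLLOW(U') = {$, a, e, x, y}.
FOLLOW(Q): in U'->Q, the suffix after Q is empty, so FOLLOW(Q) ⊇ FOLLOW(U') = {$, a, e, x, y}. Thus FOLLOW(Q) = {$, a, e, x, y}.

{$, a, e, x, y}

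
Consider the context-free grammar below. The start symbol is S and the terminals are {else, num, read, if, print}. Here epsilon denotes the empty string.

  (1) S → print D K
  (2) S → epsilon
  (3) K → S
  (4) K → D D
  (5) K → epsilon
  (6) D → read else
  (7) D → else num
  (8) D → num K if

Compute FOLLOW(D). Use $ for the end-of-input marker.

{$, else, if, num, print, read}

FIRST(S): from S→print D K we get {print}; from S→epsilon we get {epsilon}. So FIRST(S) = {epsilon, print}.
FIRST(D): from D→read else we get {read}; from D→else num we get {else}; from D→num K if we get {num}. So FIRST(D) = {else, num, read}.
FIRST(K): from K→S we get {epsilon, print}; from K→D D we get {else, num, read}; from K→epsilon we get {epsilon}. So FIRST(K) = {epsilon, else, num, print, read}.
FOLLOW(S) includes $ since S is the start symbol.
FOLLOW(S): in K→S, the suffix after S is empty, so FOLLOW(S) ⊇ FOLLOW(K) = {$, if}. Thus FOLLOW(S) = {$, if}.
FOLLOW(K): in S→print D K, the suffix after K is empty, so FOLLOW(K) ⊇ FOLLOW(S) = {$, if}; in D→num K if, K is followed by if with FIRST {if}. Thus FOLLOW(K) = {$, if}.
FOLLOW(D): in S→print D K, D is followed by K with FIRST {epsilon, else, num, print, read}; in S→print D K, the suffix after D is nullable, so FOLLOW(D) ⊇ FOLLOW(S) = {$, if}; in K→D D (occurrence 1), D is followed by D with FIRST {else, num, read}; in K→D D (occurrence 2), the suffix after D is empty, so FOLLOW(D) ⊇ FOLLOW(K) = {$, if}. Thus FOLLOW(D) = {$, else, if, num, print, read}.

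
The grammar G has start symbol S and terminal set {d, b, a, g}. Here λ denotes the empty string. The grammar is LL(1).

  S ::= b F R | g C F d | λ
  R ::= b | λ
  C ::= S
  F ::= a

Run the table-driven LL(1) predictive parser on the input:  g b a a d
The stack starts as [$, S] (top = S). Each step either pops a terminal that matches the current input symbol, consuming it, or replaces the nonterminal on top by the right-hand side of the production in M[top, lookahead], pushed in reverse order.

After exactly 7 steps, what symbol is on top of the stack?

     Stack        Input        Action
  1  $ S          g b a a d $  expand S ::= g C F d
  2  $ d F C g    g b a a d $  match g
  3  $ d F C      b a a d $    expand C ::= S
  4  $ d F S      b a a d $    expand S ::= b F R
  5  $ d F R F b  b a a d $    match b
  6  $ d F R F    a a d $      expand F ::= a
  7  $ d F R a    a a d $      match a
Stack after step 7: $ d F R (top = R).

R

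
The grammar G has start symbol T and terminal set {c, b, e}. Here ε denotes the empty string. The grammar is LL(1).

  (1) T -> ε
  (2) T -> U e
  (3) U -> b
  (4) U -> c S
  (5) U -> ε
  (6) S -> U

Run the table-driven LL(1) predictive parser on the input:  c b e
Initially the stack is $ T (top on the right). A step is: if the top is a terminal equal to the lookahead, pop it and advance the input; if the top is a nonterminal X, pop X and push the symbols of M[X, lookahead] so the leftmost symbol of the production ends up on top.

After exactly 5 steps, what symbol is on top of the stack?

b

     Stack    Input    Action
  1  $ T      c b e $  expand T -> U e
  2  $ e U    c b e $  expand U -> c S
  3  $ e S c  c b e $  match c
  4  $ e S    b e $    expand S -> U
  5  $ e U    b e $    expand U -> b
Stack after step 5: $ e b (top = b).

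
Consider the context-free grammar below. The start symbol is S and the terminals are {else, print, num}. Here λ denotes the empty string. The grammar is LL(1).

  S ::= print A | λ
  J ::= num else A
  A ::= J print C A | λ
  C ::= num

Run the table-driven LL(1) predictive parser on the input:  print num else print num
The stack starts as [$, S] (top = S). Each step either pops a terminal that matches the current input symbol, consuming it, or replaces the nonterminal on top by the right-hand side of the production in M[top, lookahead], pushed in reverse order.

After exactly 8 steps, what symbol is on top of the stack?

C

     Stack                   Input                       Action
  1  $ S                     print num else print num $  expand S ::= print A
  2  $ A print               print num else print num $  match print
  3  $ A                     num else print num $        expand A ::= J print C A
  4  $ A C print J           num else print num $        expand J ::= num else A
  5  $ A C print A else num  num else print num $        match num
  6  $ A C print A else      else print num $            match else
  7  $ A C print A           print num $                 expand A ::= λ
  8  $ A C print             print num $                 match print
Stack after step 8: $ A C (top = C).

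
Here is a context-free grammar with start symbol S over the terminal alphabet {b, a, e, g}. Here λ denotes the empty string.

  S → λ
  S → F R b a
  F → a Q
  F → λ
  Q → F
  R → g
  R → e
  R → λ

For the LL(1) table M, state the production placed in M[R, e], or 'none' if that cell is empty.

R → e

FIRST(F) = {λ, a}
FIRST(R) = {λ, e, g}
FIRST(S) = {λ, a, b, e, g}  (via F R b a)
FIRST(Q) = {λ, a}  (via F)
FOLLOW(S) includes $ since S is the start symbol.
FOLLOW(R): in S→F R b a, R is followed by b a with FIRST {b}. Thus FOLLOW(R) = {b}.
For R → g: FIRST(g) = {g}, so it goes in M[R, t] for t ∈ {g}.
For R → e: FIRST(e) = {e}, so it goes in M[R, t] for t ∈ {e}.
For R → λ: FIRST(λ) = {λ}, so it goes in M[R, t] for t ∈ {}; since λ ∈ FIRST, also for every t ∈ FOLLOW(R) = {b}.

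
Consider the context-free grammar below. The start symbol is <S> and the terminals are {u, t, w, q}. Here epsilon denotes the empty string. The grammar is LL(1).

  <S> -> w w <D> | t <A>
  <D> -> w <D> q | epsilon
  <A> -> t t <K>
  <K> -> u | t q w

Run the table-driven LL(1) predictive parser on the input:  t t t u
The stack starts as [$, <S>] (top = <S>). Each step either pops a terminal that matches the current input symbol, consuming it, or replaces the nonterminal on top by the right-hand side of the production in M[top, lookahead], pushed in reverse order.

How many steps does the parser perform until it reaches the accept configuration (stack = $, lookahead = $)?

7

     Stack      Input      Action
  1  $ <S>      t t t u $  expand <S> -> t <A>
  2  $ <A> t    t t t u $  match t
  3  $ <A>      t t u $    expand <A> -> t t <K>
  4  $ <K> t t  t t u $    match t
  5  $ <K> t    t u $      match t
  6  $ <K>      u $        expand <K> -> u
  7  $ u        u $        match u
Accept reached after 7 steps.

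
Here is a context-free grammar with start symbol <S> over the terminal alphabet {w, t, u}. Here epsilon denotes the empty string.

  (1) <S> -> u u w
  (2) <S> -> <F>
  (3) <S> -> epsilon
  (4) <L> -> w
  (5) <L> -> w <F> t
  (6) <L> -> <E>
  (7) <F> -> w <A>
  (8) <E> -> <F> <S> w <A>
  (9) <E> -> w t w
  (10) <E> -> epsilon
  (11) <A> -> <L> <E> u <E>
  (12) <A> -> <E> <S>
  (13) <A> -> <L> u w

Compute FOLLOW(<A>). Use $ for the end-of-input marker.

FIRST(<F>): from <F>->w <A> we get {w}. So FIRST(<F>) = {w}.
FIRST(<S>): from <S>->u u w we get {u}; from <S>-><F> we get {w}; from <S>->epsilon we get {epsilon}. So FIRST(<S>) = {epsilon, u, w}.
FIRST(<E>): from <E>-><F> <S> w <A> we get {w}; from <E>->w t w we get {w}; from <E>->epsilon we get {epsilon}. So FIRST(<E>) = {epsilon, w}.
FIRST(<L>): from <L>->w we get {w}; from <L>->w <F> t we get {w}; from <L>-><E> we get {epsilon, w}. So FIRST(<L>) = {epsilon, w}.
FIRST(<A>): from <A>-><L> <E> u <E> we get {u, w}; from <A>-><E> <S> we get {epsilon, u, w}; from <A>-><L> u w we get {u, w}. So FIRST(<A>) = {epsilon, u, w}.
FOLLOW(<S>) includes $ since <S> is the start symbol.
FOLLOW(<L>): in <A>-><L> <E> u <E>, <L> is followed by <E> u <E> with FIRST {u, w}; in <A>-><L> u w, <L> is followed by u w with FIRST {u}. Thus FOLLOW(<L>) = {u, w}.
FOLLOW(<S>): in <E>-><F> <S> w <A>, <S> is followed by w <A> with FIRST {w}; in <A>-><E> <S>, the suffix after <S> is empty, so FOLLOW(<S>) ⊇ FOLLOW(<A>) = {$, t, u, w}. Thus FOLLOW(<S>) = {$, t, u, w}.
FOLLOW(<F>): in <S>-><F>, the suffix after <F> is empty, so FOLLOW(<F>) ⊇ FOLLOW(<S>) = {$, t, u, w}; in <L>->w <F> t, <F> is followed by t with FIRST {t}; in <E>-><F> <S> w <A>, <F> is followed by <S> w <A> with FIRST {u, w}. Thus FOLLOW(<F>) = {$, t, u, w}.
FOLLOW(<E>): in <L>-><E>, the suffix after <E> is empty, so FOLLOW(<E>) ⊇ FOLLOW(<L>) = {u, w}; in <A>-><L> <E> u <E> (occurrence 1), <E> is followed by u <E> with FIRST {u}; in <A>-><L> <E> u <E> (occurrence 2), the suffix after <E> is empty, so FOLLOW(<E>) ⊇ FOLLOW(<A>) = {$, t, u, w}; in <A>-><E> <S>, <E> is followed by <S> with FIRST {epsilon, u, w}; in <A>-><E> <S>, the suffix after <E> is nullable, so FOLLOW(<E>) ⊇ FOLLOW(<A>) = {$, t, u, w}. Thus FOLLOW(<E>) = {$, t, u, w}.
FOLLOW(<A>): in <F>->w <A>, the suffix after <A> is empty, so FOLLOW(<A>) ⊇ FOLLOW(<F>) = {$, t, u, w}; in <E>-><F> <S> w <A>, the suffix after <A> is empty, so FOLLOW(<A>) ⊇ FOLLOW(<E>) = {$, t, u, w}. Thus FOLLOW(<A>) = {$, t, u, w}.

{$, t, u, w}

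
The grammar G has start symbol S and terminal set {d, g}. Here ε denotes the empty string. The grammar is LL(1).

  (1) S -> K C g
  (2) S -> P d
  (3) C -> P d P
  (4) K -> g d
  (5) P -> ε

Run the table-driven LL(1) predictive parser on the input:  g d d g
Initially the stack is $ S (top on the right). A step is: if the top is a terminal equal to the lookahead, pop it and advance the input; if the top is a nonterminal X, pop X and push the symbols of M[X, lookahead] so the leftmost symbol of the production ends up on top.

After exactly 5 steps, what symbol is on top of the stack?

P

     Stack      Input      Action
  1  $ S        g d d g $  expand S -> K C g
  2  $ g C K    g d d g $  expand K -> g d
  3  $ g C d g  g d d g $  match g
  4  $ g C d    d d g $    match d
  5  $ g C      d g $      expand C -> P d P
Stack after step 5: $ g P d P (top = P).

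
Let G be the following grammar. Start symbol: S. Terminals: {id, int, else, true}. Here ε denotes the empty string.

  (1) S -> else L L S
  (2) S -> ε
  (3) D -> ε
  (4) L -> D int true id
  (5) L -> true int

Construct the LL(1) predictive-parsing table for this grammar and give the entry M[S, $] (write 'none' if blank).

S -> ε

FIRST(S): from S->else L L S we get {else}; from S->ε we get {ε}. So FIRST(S) = {ε, else}.
FIRST(D): from D->ε we get {ε}. So FIRST(D) = {ε}.
FIRST(L): from L->D int true id we get {int}; from L->true int we get {true}. So FIRST(L) = {int, true}.
FOLLOW(S) includes $ since S is the start symbol.
FOLLOW(S): in S->else L L S, the suffix after S is empty (adds nothing new). Thus FOLLOW(S) = {$}.
For S -> else L L S: FIRST(else L L S) = {else}, so it goes in M[S, t] for t ∈ {else}.
For S -> ε: FIRST(ε) = {ε}, so it goes in M[S, t] for t ∈ {}; since ε ∈ FIRST, also for every t ∈ FOLLOW(S) = {$}.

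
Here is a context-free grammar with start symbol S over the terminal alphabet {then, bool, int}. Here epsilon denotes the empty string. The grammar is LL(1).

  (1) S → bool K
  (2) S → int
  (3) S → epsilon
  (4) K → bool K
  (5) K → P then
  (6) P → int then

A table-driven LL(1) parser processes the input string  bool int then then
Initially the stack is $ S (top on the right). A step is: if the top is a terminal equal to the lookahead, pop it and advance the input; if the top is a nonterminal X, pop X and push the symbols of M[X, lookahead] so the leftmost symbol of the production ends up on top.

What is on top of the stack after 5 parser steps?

step 1: stack=$ S  input=bool int then then $  — expand S → bool K
step 2: stack=$ K bool  input=bool int then then $  — match bool
step 3: stack=$ K  input=int then then $  — expand K → P then
step 4: stack=$ then P  input=int then then $  — expand P → int then
step 5: stack=$ then then int  input=int then then $  — match int
Stack after step 5: $ then then (top = then).

then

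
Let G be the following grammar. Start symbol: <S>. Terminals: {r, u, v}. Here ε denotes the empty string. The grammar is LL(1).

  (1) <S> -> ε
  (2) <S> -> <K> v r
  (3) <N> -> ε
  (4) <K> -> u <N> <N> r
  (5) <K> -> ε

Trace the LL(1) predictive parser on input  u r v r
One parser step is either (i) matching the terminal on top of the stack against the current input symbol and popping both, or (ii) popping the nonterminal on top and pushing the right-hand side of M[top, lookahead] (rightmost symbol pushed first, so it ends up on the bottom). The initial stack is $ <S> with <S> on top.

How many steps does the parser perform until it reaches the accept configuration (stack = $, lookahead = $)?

step 1: stack=$ <S>  input=u r v r $  — expand <S> -> <K> v r
step 2: stack=$ r v <K>  input=u r v r $  — expand <K> -> u <N> <N> r
step 3: stack=$ r v r <N> <N> u  input=u r v r $  — match u
step 4: stack=$ r v r <N> <N>  input=r v r $  — expand <N> -> ε
step 5: stack=$ r v r <N>  input=r v r $  — expand <N> -> ε
step 6: stack=$ r v r  input=r v r $  — match r
step 7: stack=$ r v  input=v r $  — match v
step 8: stack=$ r  input=r $  — match r
Accept reached after 8 steps.

8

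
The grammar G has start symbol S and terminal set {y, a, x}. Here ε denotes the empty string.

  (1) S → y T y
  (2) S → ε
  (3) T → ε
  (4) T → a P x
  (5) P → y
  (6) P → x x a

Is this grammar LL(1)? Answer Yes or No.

FIRST(S) = {ε, y}
FIRST(T) = {ε, a}
FIRST(P) = {x, y}
FOLLOW(S) = {$}
FOLLOW(T) = {y}
FOLLOW(P) = {x}
Each cell of M receives at most one production.

Yes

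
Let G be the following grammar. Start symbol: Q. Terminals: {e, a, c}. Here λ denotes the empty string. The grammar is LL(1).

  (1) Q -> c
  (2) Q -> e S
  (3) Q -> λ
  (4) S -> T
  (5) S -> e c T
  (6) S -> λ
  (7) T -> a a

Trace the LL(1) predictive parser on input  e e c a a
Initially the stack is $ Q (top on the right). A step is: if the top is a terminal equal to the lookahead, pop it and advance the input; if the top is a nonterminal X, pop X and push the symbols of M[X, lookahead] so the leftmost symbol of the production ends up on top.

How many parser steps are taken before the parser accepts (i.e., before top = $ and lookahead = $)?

8

step 1: stack=$ Q  input=e e c a a $  — expand Q -> e S
step 2: stack=$ S e  input=e e c a a $  — match e
step 3: stack=$ S  input=e c a a $  — expand S -> e c T
step 4: stack=$ T c e  input=e c a a $  — match e
step 5: stack=$ T c  input=c a a $  — match c
step 6: stack=$ T  input=a a $  — expand T -> a a
step 7: stack=$ a a  input=a a $  — match a
step 8: stack=$ a  input=a $  — match a
Accept reached after 8 steps.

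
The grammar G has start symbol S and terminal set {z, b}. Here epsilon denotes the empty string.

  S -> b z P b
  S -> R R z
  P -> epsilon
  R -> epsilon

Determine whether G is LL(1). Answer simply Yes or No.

FIRST(S) = {b, z}
FIRST(P) = {epsilon}
FIRST(R) = {epsilon}
FOLLOW(S) = {$}
FOLLOW(P) = {b}
FOLLOW(R) = {z}
Each cell of M receives at most one production.

Yes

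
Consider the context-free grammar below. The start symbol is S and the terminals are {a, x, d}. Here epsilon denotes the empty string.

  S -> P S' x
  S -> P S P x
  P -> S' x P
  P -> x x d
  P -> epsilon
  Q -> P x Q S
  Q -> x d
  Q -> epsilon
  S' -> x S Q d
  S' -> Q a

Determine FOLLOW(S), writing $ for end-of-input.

FIRST(S) = {a, x}  (via P S' x, P S P x)
FIRST(P) = {epsilon, a, x}  (via S' x P)
FIRST(Q) = {epsilon, a, x}  (via P x Q S)
FIRST(S') = {a, x}  (via Q a)
FOLLOW(S) includes $ since S is the start symbol.
FOLLOW(P): in S->P S' x, P is followed by S' x with FIRST {a, x}; in S->P S P x (occurrence 1), P is followed by S P x with FIRST {a, x}; in S->P S P x (occurrence 2), P is followed by x with FIRST {x}; in P->S' x P, the suffix after P is empty (adds nothing new); in Q->P x Q S, P is followed by x Q S with FIRST {x}. Thus FOLLOW(P) = {a, x}.
FOLLOW(Q): in Q->P x Q S, Q is followed by S with FIRST {a, x}; in S'->x S Q d, Q is followed by d with FIRST {d}; in S'->Q a, Q is followed by a with FIRST {a}. Thus FOLLOW(Q) = {a, d, x}.
FOLLOW(S): in S->P S P x, S is followed by P x with FIRST {a, x}; in Q->P x Q S, the suffix after S is empty, so FOLLOW(S) ⊇ FOLLOW(Q) = {a, d, x}; in S'->x S Q d, S is followed by Q d with FIRST {a, d, x}. Thus FOLLOW(S) = {$, a, d, x}.
FOLLOW(S'): in S->P S' x, S' is followed by x with FIRST {x}; in P->S' x P, S' is followed by x P with FIRST {x}. Thus FOLLOW(S') = {x}.

{$, a, d, x}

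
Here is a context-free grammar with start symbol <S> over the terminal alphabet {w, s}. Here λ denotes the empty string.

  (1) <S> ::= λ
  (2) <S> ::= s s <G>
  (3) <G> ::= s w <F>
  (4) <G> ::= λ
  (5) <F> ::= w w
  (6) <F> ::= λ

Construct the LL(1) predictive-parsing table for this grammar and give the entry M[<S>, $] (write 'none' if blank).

<S> ::= λ

FIRST(<S>) = {λ, s}
FIRST(<G>) = {λ, s}
FIRST(<F>) = {λ, w}
FOLLOW(<S>) includes $ since <S> is the start symbol.
FOLLOW(<S>): <S> appears on no right-hand side. Thus FOLLOW(<S>) = {$}.
For <S> ::= λ: FIRST(λ) = {λ}, so it goes in M[<S>, t] for t ∈ {}; since λ ∈ FIRST, also for every t ∈ FOLLOW(<S>) = {$}.
For <S> ::= s s <G>: FIRST(s s <G>) = {s}, so it goes in M[<S>, t] for t ∈ {s}.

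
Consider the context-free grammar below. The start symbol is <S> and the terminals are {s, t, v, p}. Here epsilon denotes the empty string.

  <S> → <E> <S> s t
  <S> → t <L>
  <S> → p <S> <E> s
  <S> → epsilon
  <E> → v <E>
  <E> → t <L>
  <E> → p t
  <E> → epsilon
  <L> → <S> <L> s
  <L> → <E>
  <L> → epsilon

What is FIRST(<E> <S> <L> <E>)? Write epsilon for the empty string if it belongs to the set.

FIRST(<E>) = {epsilon, p, t, v}
FIRST(<S>) = {epsilon, p, s, t, v}  (via <E> <S> s t)
FIRST(<L>) = {epsilon, p, s, t, v}  (via <S> <L> s, <E>)
FIRST(<E> <S> <L> <E>): take FIRST of each symbol in turn, carrying on past any symbol whose FIRST contains epsilon; result {epsilon, p, s, t, v}.

{epsilon, p, s, t, v}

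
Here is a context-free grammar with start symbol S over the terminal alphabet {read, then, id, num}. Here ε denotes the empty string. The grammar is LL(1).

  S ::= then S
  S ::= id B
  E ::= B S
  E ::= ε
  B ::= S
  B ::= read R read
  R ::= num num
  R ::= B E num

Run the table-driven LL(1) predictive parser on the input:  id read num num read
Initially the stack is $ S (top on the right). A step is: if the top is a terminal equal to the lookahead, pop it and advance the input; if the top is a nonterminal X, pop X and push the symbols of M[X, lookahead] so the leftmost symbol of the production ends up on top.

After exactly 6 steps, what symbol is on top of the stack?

num

step 1: stack=$ S  input=id read num num read $  — expand S ::= id B
step 2: stack=$ B id  input=id read num num read $  — match id
step 3: stack=$ B  input=read num num read $  — expand B ::= read R read
step 4: stack=$ read R read  input=read num num read $  — match read
step 5: stack=$ read R  input=num num read $  — expand R ::= num num
step 6: stack=$ read num num  input=num num read $  — match num
Stack after step 6: $ read num (top = num).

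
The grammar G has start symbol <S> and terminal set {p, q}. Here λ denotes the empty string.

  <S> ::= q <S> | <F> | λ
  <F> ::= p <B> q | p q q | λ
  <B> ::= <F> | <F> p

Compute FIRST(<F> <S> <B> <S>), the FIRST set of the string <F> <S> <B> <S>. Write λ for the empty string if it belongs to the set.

FIRST(<F>) = {λ, p}
FIRST(<S>) = {λ, p, q}  (via <F>)
FIRST(<B>) = {λ, p}  (via <F>, <F> p)
FIRST(<F> <S> <B> <S>): take FIRST of each symbol in turn, carrying on past any symbol whose FIRST contains λ; result {λ, p, q}.

{λ, p, q}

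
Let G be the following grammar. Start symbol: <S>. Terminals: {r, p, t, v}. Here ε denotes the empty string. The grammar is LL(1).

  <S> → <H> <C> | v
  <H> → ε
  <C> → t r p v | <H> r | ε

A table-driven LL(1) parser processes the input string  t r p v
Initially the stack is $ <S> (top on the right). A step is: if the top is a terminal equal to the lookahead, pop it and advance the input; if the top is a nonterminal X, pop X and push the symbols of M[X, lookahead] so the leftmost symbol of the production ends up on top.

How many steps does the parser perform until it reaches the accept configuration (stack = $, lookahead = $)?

step 1: stack=$ <S>  input=t r p v $  — expand <S> → <H> <C>
step 2: stack=$ <C> <H>  input=t r p v $  — expand <H> → ε
step 3: stack=$ <C>  input=t r p v $  — expand <C> → t r p v
step 4: stack=$ v p r t  input=t r p v $  — match t
step 5: stack=$ v p r  input=r p v $  — match r
step 6: stack=$ v p  input=p v $  — match p
step 7: stack=$ v  input=v $  — match v
Accept reached after 7 steps.

7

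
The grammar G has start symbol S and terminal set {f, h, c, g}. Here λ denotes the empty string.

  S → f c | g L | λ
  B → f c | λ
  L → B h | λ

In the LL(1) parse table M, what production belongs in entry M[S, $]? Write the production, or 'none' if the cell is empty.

FIRST(S): from S→f c we get {f}; from S→g L we get {g}; from S→λ we get {λ}. So FIRST(S) = {λ, f, g}.
FIRST(B): from B→f c we get {f}; from B→λ we get {λ}. So FIRST(B) = {λ, f}.
FIRST(L): from L→B h we get {f, h}; from L→λ we get {λ}. So FIRST(L) = {λ, f, h}.
FOLLOW(S) includes $ since S is the start symbol.
FOLLOW(S): S appears on no right-hand side. Thus FOLLOW(S) = {$}.
For S → f c: FIRST(f c) = {f}, so it goes in M[S, t] for t ∈ {f}.
For S → g L: FIRST(g L) = {g}, so it goes in M[S, t] for t ∈ {g}.
For S → λ: FIRST(λ) = {λ}, so it goes in M[S, t] for t ∈ {}; since λ ∈ FIRST, also for every t ∈ FOLLOW(S) = {$}.

S → λ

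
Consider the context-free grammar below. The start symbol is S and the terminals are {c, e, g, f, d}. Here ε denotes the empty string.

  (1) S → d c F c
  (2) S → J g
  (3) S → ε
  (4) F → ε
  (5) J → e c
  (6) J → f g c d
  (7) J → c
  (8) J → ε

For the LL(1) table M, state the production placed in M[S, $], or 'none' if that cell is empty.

FIRST(F) = {ε}
FIRST(J) = {ε, c, e, f}
FIRST(S) = {ε, c, d, e, f, g}  (via J g)
FOLLOW(S) includes $ since S is the start symbol.
FOLLOW(S): S appears on no right-hand side. Thus FOLLOW(S) = {$}.
For S → d c F c: FIRST(d c F c) = {d}, so it goes in M[S, t] for t ∈ {d}.
For S → J g: FIRST(J g) = {c, e, f, g}, so it goes in M[S, t] for t ∈ {c, e, f, g}.
For S → ε: FIRST(ε) = {ε}, so it goes in M[S, t] for t ∈ {}; since ε ∈ FIRST, also for every t ∈ FOLLOW(S) = {$}.

S → ε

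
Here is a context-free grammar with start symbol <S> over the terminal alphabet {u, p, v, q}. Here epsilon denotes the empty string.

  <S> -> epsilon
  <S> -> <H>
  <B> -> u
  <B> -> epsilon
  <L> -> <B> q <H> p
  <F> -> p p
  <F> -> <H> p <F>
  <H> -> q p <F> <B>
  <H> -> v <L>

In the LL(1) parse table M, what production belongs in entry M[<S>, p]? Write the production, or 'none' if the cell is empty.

none

FIRST(<B>): from <B>->u we get {u}; from <B>->epsilon we get {epsilon}. So FIRST(<B>) = {epsilon, u}.
FIRST(<H>): from <H>->q p <F> <B> we get {q}; from <H>->v <L> we get {v}. So FIRST(<H>) = {q, v}.
FIRST(<S>): from <S>->epsilon we get {epsilon}; from <S>-><H> we get {q, v}. So FIRST(<S>) = {epsilon, q, v}.
FIRST(<L>): from <L>-><B> q <H> p we get {q, u}. So FIRST(<L>) = {q, u}.
FIRST(<F>): from <F>->p p we get {p}; from <F>-><H> p <F> we get {q, v}. So FIRST(<F>) = {p, q, v}.
FOLLOW(<S>) includes $ since <S> is the start symbol.
FOLLOW(<S>): <S> appears on no right-hand side. Thus FOLLOW(<S>) = {$}.
For <S> -> epsilon: FIRST(epsilon) = {epsilon}, so it goes in M[<S>, t] for t ∈ {}; since epsilon ∈ FIRST, also for every t ∈ FOLLOW(<S>) = {$}.
For <S> -> <H>: FIRST(<H>) = {q, v}, so it goes in M[<S>, t] for t ∈ {q, v}.
None of these place a production in M[<S>, p].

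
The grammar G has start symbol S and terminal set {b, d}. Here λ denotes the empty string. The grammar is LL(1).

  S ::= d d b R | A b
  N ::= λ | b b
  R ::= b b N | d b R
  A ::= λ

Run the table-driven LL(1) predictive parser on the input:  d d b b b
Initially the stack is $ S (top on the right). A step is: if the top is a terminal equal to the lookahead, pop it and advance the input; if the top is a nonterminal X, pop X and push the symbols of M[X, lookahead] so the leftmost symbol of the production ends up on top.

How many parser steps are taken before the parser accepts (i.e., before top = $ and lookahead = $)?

     Stack      Input        Action
  1  $ S        d d b b b $  expand S ::= d d b R
  2  $ R b d d  d d b b b $  match d
  3  $ R b d    d b b b $    match d
  4  $ R b      b b b $      match b
  5  $ R        b b $        expand R ::= b b N
  6  $ N b b    b b $        match b
  7  $ N b      b $          match b
  8  $ N        $            expand N ::= λ
Accept reached after 8 steps.

8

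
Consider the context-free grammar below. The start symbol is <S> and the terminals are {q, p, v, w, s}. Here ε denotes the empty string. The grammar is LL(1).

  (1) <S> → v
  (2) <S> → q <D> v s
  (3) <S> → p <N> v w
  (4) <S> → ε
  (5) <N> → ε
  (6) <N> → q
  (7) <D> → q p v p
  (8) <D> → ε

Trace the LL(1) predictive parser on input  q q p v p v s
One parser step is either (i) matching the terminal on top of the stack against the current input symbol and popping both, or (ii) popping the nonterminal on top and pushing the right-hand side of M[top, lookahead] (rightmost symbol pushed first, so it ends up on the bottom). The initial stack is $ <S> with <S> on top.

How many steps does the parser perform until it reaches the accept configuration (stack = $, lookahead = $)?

9

step 1: stack=$ <S>  input=q q p v p v s $  — expand <S> → q <D> v s
step 2: stack=$ s v <D> q  input=q q p v p v s $  — match q
step 3: stack=$ s v <D>  input=q p v p v s $  — expand <D> → q p v p
step 4: stack=$ s v p v p q  input=q p v p v s $  — match q
step 5: stack=$ s v p v p  input=p v p v s $  — match p
step 6: stack=$ s v p v  input=v p v s $  — match v
step 7: stack=$ s v p  input=p v s $  — match p
step 8: stack=$ s v  input=v s $  — match v
step 9: stack=$ s  input=s $  — match s
Accept reached after 9 steps.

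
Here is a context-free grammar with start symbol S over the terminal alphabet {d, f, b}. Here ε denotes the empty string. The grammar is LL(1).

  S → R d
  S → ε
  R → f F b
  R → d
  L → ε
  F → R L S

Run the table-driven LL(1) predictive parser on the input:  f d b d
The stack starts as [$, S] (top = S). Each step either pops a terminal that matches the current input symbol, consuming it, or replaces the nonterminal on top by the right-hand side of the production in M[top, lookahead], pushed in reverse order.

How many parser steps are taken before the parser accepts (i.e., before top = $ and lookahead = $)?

step 1: stack=$ S  input=f d b d $  — expand S → R d
step 2: stack=$ d R  input=f d b d $  — expand R → f F b
step 3: stack=$ d b F f  input=f d b d $  — match f
step 4: stack=$ d b F  input=d b d $  — expand F → R L S
step 5: stack=$ d b S L R  input=d b d $  — expand R → d
step 6: stack=$ d b S L d  input=d b d $  — match d
step 7: stack=$ d b S L  input=b d $  — expand L → ε
step 8: stack=$ d b S  input=b d $  — expand S → ε
step 9: stack=$ d b  input=b d $  — match b
step 10: stack=$ d  input=d $  — match d
Accept reached after 10 steps.

10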